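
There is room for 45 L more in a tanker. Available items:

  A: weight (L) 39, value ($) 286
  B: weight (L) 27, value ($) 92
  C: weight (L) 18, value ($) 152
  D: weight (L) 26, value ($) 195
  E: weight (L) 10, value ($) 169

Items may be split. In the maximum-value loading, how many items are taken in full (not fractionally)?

2

Sort by value per unit weight and fill in that order.
Ratios (sorted): E 16.90, C 8.44, D 7.50, A 7.33, B 3.41
take E (10 @ 169); take C (18 @ 152); take 17/26 of D → 127.50. Capacity used 45/45.
2 item(s) taken whole; one partial (take 17/26 of D).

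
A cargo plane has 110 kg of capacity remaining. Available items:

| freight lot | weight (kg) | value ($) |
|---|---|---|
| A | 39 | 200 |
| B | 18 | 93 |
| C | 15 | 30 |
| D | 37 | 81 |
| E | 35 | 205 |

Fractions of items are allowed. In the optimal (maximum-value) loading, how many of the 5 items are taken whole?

3

Sort by value per unit weight and fill in that order.
Ratios (sorted): E 5.86, B 5.17, A 5.13, D 2.19, C 2.00
take E (35 @ 205); take B (18 @ 93); take A (39 @ 200); take 18/37 of D → 39.41. Capacity used 110/110.
3 item(s) taken whole; one partial (take 18/37 of D).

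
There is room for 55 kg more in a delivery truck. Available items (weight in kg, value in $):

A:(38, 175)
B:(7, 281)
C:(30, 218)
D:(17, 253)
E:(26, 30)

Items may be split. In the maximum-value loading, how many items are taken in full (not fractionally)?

3

Sort by value per unit weight and fill in that order.
Ratios (sorted): B 40.14, D 14.88, C 7.27, A 4.61, E 1.15
take B (7 @ 281); take D (17 @ 253); take C (30 @ 218); take 1/38 of A → 4.61. Capacity used 55/55.
3 item(s) taken whole; one partial (take 1/38 of A).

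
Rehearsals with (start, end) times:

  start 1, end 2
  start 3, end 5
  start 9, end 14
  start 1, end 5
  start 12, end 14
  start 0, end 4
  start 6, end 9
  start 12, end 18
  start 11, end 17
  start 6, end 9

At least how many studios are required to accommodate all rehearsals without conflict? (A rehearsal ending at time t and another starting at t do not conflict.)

4

Events (time:±→running): 0:+→1 1:+→2 1:+→3 2:-→2 3:+→3 4:-→2 5:-→1 5:-→0 6:+→1 6:+→2 9:-→1 9:-→0 9:+→1 11:+→2 12:+→3 12:+→4 … peak 4.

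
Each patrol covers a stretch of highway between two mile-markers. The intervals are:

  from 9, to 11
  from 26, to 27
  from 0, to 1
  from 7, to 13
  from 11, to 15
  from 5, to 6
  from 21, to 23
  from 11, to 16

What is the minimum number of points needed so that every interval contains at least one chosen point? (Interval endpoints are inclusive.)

By right end: [0,1]  [5,6]  [9,11]  [7,13]  [11,15]  [11,16]  [21,23]  [26,27]
[0,1] uncovered → point at 1; [5,6] uncovered → point at 6; [9,11] uncovered → point at 11; [21,23] uncovered → point at 23; [26,27] uncovered → point at 27.
Points: 1, 6, 11, 23, 27 (5 total).

5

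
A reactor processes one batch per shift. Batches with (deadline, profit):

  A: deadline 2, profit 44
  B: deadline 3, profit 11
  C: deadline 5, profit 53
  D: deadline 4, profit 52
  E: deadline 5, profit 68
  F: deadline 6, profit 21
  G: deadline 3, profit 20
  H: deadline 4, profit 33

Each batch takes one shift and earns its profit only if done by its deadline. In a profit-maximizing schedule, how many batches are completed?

6

Profit order: E=68 C=53 D=52 A=44 H=33 F=21 G=20 B=11
Assign: E→slot 5, C→slot 4, D→slot 3, A→slot 2, H→slot 1, F→slot 6, G skipped, B skipped.
Slots: [1:H] [2:A] [3:D] [4:C] [5:E] [6:F]
6 of 8 scheduled.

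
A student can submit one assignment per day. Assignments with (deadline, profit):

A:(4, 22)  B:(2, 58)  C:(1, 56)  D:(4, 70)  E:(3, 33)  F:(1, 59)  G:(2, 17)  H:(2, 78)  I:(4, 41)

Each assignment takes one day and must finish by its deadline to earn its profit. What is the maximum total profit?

Sort by profit descending; place each in the latest free slot ≤ its deadline.
By profit: H(d2,78), D(d4,70), F(d1,59), B(d2,58), C(d1,56), I(d4,41), E(d3,33), A(d4,22), G(d2,17)
H→slot 2; D→slot 4; F→slot 1; B skipped; C skipped; I→slot 3; E skipped; A skipped; G skipped.
Profit = 59 + 78 + 41 + 70 = 248

248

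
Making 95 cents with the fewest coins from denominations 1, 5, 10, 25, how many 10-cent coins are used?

2

Greedy: take as many of the largest coin as possible, then repeat with the remainder.
95 − 3×25→20 − 2×10→0
Count of 10: 2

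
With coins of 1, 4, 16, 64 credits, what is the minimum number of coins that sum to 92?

Greedy: take as many of the largest coin as possible, then repeat with the remainder.
92 − 1×64→28 − 1×16→12 − 3×4→0
Total coins = 1 + 1 + 3 = 5

5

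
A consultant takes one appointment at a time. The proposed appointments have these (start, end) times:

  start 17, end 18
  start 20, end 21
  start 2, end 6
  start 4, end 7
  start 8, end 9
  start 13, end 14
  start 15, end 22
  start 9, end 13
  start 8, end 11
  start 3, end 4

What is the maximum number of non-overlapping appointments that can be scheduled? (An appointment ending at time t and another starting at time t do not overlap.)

Greedy by earliest finish: after sorting by end time, pick each interval compatible with the last pick.
Sorted by end: (3,4)  (2,6)  (4,7)  (8,9)  (8,11)  (9,13)  (13,14)  (17,18)  (20,21)  (15,22)
take (3,4); take (4,7); take (8,9); take (9,13); take (13,14); take (17,18); take (20,21).
Selected 7 appointments.

7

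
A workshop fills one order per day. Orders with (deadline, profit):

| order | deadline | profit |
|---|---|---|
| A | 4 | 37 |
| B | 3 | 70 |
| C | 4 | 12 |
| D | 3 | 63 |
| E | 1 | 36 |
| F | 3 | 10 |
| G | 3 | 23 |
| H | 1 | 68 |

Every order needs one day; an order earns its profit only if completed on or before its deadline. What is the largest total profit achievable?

Take jobs in profit order; each goes to the latest open slot no later than its deadline.
By profit: B(d3,70), H(d1,68), D(d3,63), A(d4,37), E(d1,36), G(d3,23), C(d4,12), F(d3,10)
B→slot 3; H→slot 1; D→slot 2; A→slot 4; E skipped; G skipped; C skipped; F skipped.
Profit = 68 + 63 + 70 + 37 = 238

238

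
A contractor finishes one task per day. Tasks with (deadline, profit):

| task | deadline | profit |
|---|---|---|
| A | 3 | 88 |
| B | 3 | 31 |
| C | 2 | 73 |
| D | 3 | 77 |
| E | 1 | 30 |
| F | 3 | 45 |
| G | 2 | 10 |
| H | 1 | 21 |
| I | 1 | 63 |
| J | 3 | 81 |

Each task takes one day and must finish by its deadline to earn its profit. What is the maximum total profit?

Profit order: A=88 J=81 D=77 C=73 I=63 F=45 B=31 E=30 H=21 G=10
Assign: A→slot 3, J→slot 2, D→slot 1, C skipped, I skipped, F skipped, B skipped, E skipped, H skipped, G skipped.
Slots: [1:D] [2:J] [3:A]
Profit = 77 + 81 + 88 = 246

246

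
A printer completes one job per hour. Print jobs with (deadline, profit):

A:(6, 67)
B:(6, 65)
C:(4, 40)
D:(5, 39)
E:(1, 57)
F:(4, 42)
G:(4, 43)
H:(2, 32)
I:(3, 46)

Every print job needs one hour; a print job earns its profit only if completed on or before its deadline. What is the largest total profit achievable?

Take jobs in profit order; each goes to the latest open slot no later than its deadline.
Profit order: A=67 B=65 E=57 I=46 G=43 F=42 C=40 D=39 H=32
Assign: A→slot 6, B→slot 5, E→slot 1, I→slot 3, G→slot 4, F→slot 2, C skipped, D skipped, H skipped.
Slots: [1:E] [2:F] [3:I] [4:G] [5:B] [6:A]
Profit = 57 + 42 + 46 + 43 + 65 + 67 = 320

320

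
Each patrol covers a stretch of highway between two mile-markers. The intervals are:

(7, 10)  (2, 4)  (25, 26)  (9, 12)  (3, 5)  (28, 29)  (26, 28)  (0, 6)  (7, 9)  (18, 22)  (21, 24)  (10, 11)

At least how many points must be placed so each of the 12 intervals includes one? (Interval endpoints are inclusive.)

By right end: [2,4]  [3,5]  [0,6]  [7,9]  [7,10]  [10,11]  [9,12]  [18,22]  [21,24]  [25,26]  [26,28]  [28,29]
[2,4] uncovered → point at 4; [7,9] uncovered → point at 9; [10,11] uncovered → point at 11; [18,22] uncovered → point at 22; [25,26] uncovered → point at 26; [28,29] uncovered → point at 29.
Points: 4, 9, 11, 22, 26, 29 (6 total).

6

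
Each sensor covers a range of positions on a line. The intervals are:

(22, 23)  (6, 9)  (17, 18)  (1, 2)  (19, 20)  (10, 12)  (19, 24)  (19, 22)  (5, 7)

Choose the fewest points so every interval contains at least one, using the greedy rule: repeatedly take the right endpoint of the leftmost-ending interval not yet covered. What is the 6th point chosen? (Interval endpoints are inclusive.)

Process intervals by earliest right end; each time one isn't hit yet, stab at its right endpoint.
Sorted: [1,2] [5,7] [6,9] [10,12] [17,18] [19,20] [19,22] [22,23] [19,24]
{[1,2]} hit by 2; {[5,7],[6,9]} hit by 7; {[10,12]} hit by 12; {[17,18]} hit by 18; {[19,20],[19,22]} hit by 20; {[22,23],[19,24]} hit by 23.
Points: 2, 7, 12, 18, 20, 23 (6 total).

23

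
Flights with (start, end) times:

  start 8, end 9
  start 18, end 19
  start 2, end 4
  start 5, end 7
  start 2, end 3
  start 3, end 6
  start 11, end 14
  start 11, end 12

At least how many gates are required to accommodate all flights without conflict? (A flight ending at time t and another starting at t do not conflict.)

2

starts: [2, 2, 3, 5, 8, 11, 11, 18]
ends:   [3, 4, 6, 7, 9, 12, 14, 19]
s2→1 s2→2  — peak 2.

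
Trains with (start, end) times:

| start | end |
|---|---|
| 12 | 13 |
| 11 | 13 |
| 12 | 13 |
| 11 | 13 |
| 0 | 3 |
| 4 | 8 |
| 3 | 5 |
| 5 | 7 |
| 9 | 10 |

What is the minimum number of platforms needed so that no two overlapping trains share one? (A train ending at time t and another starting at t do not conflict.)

4

The answer is the maximum number of intervals overlapping at any instant.
Events (time:±→running): 0:+→1 3:-→0 3:+→1 4:+→2 5:-→1 5:+→2 7:-→1 8:-→0 9:+→1 10:-→0 11:+→1 11:+→2 12:+→3 12:+→4 … peak 4.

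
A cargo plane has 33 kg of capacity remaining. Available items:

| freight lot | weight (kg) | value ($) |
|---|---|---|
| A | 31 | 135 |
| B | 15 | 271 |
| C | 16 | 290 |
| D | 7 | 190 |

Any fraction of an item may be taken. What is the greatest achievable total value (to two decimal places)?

660.67

Order: D (190/7=27.14) > C (290/16=18.12) > B (271/15=18.07) > A (135/31=4.35)
Fill: take D (7 @ 190) → take C (16 @ 290) → take 10/15 of B → 180.67; 33/33 used.
Total value = 660.67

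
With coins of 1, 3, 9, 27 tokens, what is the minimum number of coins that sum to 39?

39 = 1×27 + 1×9 + 1×3
Total coins = 1 + 1 + 1 = 3

3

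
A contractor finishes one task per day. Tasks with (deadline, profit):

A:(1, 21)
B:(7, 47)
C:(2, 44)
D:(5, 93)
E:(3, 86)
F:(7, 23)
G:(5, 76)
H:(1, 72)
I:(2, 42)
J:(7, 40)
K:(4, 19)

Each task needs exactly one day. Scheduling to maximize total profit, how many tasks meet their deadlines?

Sort by profit descending; place each in the latest free slot ≤ its deadline.
Profit order: D=93 E=86 G=76 H=72 B=47 C=44 I=42 J=40 F=23 A=21 K=19
Assign: D→slot 5, E→slot 3, G→slot 4, H→slot 1, B→slot 7, C→slot 2, I skipped, J→slot 6, F skipped, A skipped, K skipped.
Slots: [1:H] [2:C] [3:E] [4:G] [5:D] [6:J] [7:B]
7 of 11 scheduled.

7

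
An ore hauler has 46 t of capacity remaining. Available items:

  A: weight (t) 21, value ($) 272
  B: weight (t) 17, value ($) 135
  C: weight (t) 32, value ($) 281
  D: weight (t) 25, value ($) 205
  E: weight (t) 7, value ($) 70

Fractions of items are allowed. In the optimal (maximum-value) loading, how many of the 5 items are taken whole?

Sort by value per unit weight and fill in that order.
Order: A (272/21=12.95) > E (70/7=10.00) > C (281/32=8.78) > D (205/25=8.20) > B (135/17=7.94)
Fill: take A (21 @ 272) → take E (7 @ 70) → take 18/32 of C → 158.06; 46/46 used.
2 item(s) taken whole; one partial (take 18/32 of C).

2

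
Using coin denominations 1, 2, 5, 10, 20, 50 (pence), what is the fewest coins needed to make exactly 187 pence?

Use the largest denomination that fits, subtract, and repeat.
187 = 3×50 + 1×20 + 1×10 + 1×5 + 1×2
Total coins = 3 + 1 + 1 + 1 + 1 = 7

7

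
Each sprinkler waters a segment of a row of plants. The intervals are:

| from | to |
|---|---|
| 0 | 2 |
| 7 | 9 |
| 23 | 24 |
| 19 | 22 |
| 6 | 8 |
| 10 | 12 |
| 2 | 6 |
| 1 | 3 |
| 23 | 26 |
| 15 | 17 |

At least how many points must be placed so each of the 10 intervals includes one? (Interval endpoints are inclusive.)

By right end: [0,2]  [1,3]  [2,6]  [6,8]  [7,9]  [10,12]  [15,17]  [19,22]  [23,24]  [23,26]
[0,2] uncovered → point at 2; [6,8] uncovered → point at 8; [10,12] uncovered → point at 12; [15,17] uncovered → point at 17; [19,22] uncovered → point at 22; [23,24] uncovered → point at 24.
Points: 2, 8, 12, 17, 22, 24 (6 total).

6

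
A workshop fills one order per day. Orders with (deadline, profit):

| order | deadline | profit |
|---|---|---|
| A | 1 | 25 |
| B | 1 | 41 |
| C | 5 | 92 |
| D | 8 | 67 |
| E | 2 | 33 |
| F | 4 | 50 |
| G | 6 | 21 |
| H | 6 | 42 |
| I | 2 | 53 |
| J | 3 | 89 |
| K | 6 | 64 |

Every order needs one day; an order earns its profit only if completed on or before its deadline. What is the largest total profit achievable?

457

Take jobs in profit order; each goes to the latest open slot no later than its deadline.
Profit order: C=92 J=89 D=67 K=64 I=53 F=50 H=42 B=41 E=33 A=25 G=21
Assign: C→slot 5, J→slot 3, D→slot 8, K→slot 6, I→slot 2, F→slot 4, H→slot 1, B skipped, E skipped, A skipped, G skipped.
Slots: [1:H] [2:I] [3:J] [4:F] [5:C] [6:K] [8:D]
Profit = 42 + 53 + 89 + 50 + 92 + 64 + 67 = 457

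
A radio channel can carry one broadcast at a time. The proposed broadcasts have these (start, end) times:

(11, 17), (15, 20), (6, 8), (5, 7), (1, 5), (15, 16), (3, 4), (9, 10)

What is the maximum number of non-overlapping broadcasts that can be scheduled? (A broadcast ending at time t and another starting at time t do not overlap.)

4

Order by finish time; keep every interval that doesn't clash with the previous kept one.
By end time: (3,4), (1,5), (5,7), (6,8), (9,10), (15,16), (11,17), (15,20).
Pick (3,4); next start ≥ 4 → (5,7); next start ≥ 7 → (9,10); next start ≥ 10 → (15,16).
Selected 4 broadcasts.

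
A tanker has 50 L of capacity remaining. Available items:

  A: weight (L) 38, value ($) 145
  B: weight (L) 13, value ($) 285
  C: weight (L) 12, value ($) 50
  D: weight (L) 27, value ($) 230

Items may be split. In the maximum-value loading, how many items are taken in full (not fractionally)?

2

Greedy by value/weight ratio, highest first.
Ratios (sorted): B 21.92, D 8.52, C 4.17, A 3.82
take B (13 @ 285); take D (27 @ 230); take 10/12 of C → 41.67. Capacity used 50/50.
2 item(s) taken whole; one partial (take 10/12 of C).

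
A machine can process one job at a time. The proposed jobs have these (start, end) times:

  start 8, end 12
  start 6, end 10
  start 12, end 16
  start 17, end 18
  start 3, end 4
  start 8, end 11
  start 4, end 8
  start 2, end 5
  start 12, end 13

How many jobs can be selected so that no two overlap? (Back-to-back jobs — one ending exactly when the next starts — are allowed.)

5

Order by finish time; keep every interval that doesn't clash with the previous kept one.
By end time: (3,4), (2,5), (4,8), (6,10), (8,11), (8,12), (12,13), (12,16), (17,18).
Pick (3,4); next start ≥ 4 → (4,8); next start ≥ 8 → (8,11); next start ≥ 11 → (12,13); next start ≥ 13 → (17,18).
Selected 5 jobs.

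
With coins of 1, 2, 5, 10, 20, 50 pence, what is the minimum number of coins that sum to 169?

Use the largest denomination that fits, subtract, and repeat.
169 − 3×50→19 − 1×10→9 − 1×5→4 − 2×2→0
Total coins = 3 + 1 + 1 + 2 = 7

7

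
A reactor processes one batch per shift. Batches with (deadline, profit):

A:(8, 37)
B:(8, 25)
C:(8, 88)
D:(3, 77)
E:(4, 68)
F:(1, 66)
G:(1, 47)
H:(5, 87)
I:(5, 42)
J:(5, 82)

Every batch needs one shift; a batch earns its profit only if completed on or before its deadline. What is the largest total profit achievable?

Sort by profit descending; place each in the latest free slot ≤ its deadline.
By profit: C(d8,88), H(d5,87), J(d5,82), D(d3,77), E(d4,68), F(d1,66), G(d1,47), I(d5,42), A(d8,37), B(d8,25)
C→slot 8; H→slot 5; J→slot 4; D→slot 3; E→slot 2; F→slot 1; G skipped; I skipped; A→slot 7; B→slot 6.
Profit = 66 + 68 + 77 + 82 + 87 + 25 + 37 + 88 = 530

530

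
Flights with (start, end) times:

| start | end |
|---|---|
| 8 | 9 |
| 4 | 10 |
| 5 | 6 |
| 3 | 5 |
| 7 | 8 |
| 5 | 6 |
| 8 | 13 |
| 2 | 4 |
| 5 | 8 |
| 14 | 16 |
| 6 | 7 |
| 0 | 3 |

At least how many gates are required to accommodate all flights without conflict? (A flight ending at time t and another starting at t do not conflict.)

4

Count concurrent intervals with a sweep; the peak is the room count.
Events (time:±→running): 0:+→1 2:+→2 3:-→1 3:+→2 4:-→1 4:+→2 5:-→1 5:+→2 5:+→3 5:+→4 … peak 4.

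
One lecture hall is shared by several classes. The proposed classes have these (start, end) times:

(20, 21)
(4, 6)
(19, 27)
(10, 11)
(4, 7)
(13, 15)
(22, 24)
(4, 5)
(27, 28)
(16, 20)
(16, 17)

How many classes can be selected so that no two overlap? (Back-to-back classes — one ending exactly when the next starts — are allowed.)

7

Greedy by earliest finish: after sorting by end time, pick each interval compatible with the last pick.
By end time: (4,5), (4,6), (4,7), (10,11), (13,15), (16,17), (16,20), (20,21), (22,24), (19,27), (27,28).
Pick (4,5); next start ≥ 5 → (10,11); next start ≥ 11 → (13,15); next start ≥ 15 → (16,17); next start ≥ 17 → (20,21); next start ≥ 21 → (22,24); next start ≥ 24 → (27,28).
Selected 7 classes.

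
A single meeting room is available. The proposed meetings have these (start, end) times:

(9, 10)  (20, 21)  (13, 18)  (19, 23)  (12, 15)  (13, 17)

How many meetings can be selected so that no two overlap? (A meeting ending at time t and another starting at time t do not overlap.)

By end time: (9,10), (12,15), (13,17), (13,18), (20,21), (19,23).
Pick (9,10); next start ≥ 10 → (12,15); next start ≥ 15 → (20,21).
Selected 3 meetings.

3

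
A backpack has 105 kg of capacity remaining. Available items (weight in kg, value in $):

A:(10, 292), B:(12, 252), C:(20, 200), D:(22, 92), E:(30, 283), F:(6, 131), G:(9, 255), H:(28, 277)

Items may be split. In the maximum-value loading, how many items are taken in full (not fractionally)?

6

Greedy by value/weight ratio, highest first.
Order: A (292/10=29.20) > G (255/9=28.33) > F (131/6=21.83) > B (252/12=21.00) > C (200/20=10.00) > H (277/28=9.89) > E (283/30=9.43) > D (92/22=4.18)
Fill: take A (10 @ 292) → take G (9 @ 255) → take F (6 @ 131) → take B (12 @ 252) → take C (20 @ 200) → take H (28 @ 277) → take 20/30 of E → 188.67; 105/105 used.
6 item(s) taken whole; one partial (take 20/30 of E).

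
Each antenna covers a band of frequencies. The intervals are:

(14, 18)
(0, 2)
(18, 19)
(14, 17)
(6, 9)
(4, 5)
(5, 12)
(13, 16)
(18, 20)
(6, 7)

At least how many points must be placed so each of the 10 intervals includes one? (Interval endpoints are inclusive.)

5

Sort by right endpoint; whenever an interval is uncovered, place a point at its right end.
By right end: [0,2]  [4,5]  [6,7]  [6,9]  [5,12]  [13,16]  [14,17]  [14,18]  [18,19]  [18,20]
[0,2] uncovered → point at 2; [4,5] uncovered → point at 5; [6,7] uncovered → point at 7; [13,16] uncovered → point at 16; [18,19] uncovered → point at 19.
Points: 2, 5, 7, 16, 19 (5 total).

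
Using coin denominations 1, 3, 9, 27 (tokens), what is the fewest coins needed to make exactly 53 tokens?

Greedy: take as many of the largest coin as possible, then repeat with the remainder.
53 = 1×27 + 2×9 + 2×3 + 2×1
Total coins = 1 + 2 + 2 + 2 = 7

7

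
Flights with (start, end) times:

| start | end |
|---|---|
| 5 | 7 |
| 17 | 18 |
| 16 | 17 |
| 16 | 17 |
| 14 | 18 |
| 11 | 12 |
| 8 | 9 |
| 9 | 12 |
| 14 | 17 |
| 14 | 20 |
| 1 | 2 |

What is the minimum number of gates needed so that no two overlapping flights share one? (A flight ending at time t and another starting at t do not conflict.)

5

starts: [1, 5, 8, 9, 11, 14, 14, 14, 16, 16, 17]
ends:   [2, 7, 9, 12, 12, 17, 17, 17, 18, 18, 20]
s1→1 e2→0 s5→1 e7→0 s8→1 e9→0 s9→1 s11→2 e12→1 e12→0 s14→1 s14→2 s14→3 s16→4 s16→5  — peak 5.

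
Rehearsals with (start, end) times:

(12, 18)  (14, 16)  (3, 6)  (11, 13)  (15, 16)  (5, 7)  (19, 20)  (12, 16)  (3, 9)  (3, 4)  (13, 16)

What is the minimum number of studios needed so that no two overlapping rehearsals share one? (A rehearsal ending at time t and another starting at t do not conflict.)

5

Count concurrent intervals with a sweep; the peak is the room count.
starts: [3, 3, 3, 5, 11, 12, 12, 13, 14, 15, 19]
ends:   [4, 6, 7, 9, 13, 16, 16, 16, 16, 18, 20]
s3→1 s3→2 s3→3 e4→2 s5→3 e6→2 e7→1 e9→0 s11→1 s12→2 s12→3 e13→2 s13→3 s14→4 s15→5  — peak 5.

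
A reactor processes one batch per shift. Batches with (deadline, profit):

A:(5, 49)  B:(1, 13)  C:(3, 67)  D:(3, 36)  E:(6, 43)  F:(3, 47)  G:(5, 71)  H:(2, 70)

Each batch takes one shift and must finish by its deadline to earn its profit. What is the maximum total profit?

347

Take jobs in profit order; each goes to the latest open slot no later than its deadline.
Profit order: G=71 H=70 C=67 A=49 F=47 E=43 D=36 B=13
Assign: G→slot 5, H→slot 2, C→slot 3, A→slot 4, F→slot 1, E→slot 6, D skipped, B skipped.
Slots: [1:F] [2:H] [3:C] [4:A] [5:G] [6:E]
Profit = 47 + 70 + 67 + 49 + 71 + 43 = 347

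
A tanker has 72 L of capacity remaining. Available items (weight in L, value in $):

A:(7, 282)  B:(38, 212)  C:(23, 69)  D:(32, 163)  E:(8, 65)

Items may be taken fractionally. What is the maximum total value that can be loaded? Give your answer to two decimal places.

Greedy by value/weight ratio, highest first.
Order: A (282/7=40.29) > E (65/8=8.12) > B (212/38=5.58) > D (163/32=5.09) > C (69/23=3.00)
Fill: take A (7 @ 282) → take E (8 @ 65) → take B (38 @ 212) → take 19/32 of D → 96.78; 72/72 used.
Total value = 655.78

655.78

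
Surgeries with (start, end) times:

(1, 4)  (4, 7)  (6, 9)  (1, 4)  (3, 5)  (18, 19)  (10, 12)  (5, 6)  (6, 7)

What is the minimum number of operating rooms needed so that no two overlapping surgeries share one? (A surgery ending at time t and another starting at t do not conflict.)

3

Count concurrent intervals with a sweep; the peak is the room count.
starts: [1, 1, 3, 4, 5, 6, 6, 10, 18]
ends:   [4, 4, 5, 6, 7, 7, 9, 12, 19]
s1→1 s1→2 s3→3  — peak 3.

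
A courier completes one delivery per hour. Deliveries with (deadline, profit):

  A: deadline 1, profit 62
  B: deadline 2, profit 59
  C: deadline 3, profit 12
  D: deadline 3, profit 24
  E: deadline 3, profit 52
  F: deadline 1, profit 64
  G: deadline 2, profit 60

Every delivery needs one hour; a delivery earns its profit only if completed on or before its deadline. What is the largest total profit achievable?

Sort by profit descending; place each in the latest free slot ≤ its deadline.
By profit: F(d1,64), A(d1,62), G(d2,60), B(d2,59), E(d3,52), D(d3,24), C(d3,12)
F→slot 1; A skipped; G→slot 2; B skipped; E→slot 3; D skipped; C skipped.
Profit = 64 + 60 + 52 = 176

176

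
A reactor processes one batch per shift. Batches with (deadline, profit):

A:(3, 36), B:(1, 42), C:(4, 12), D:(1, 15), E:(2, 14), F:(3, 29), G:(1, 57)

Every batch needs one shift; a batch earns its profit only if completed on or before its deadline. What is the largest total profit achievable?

Take jobs in profit order; each goes to the latest open slot no later than its deadline.
Profit order: G=57 B=42 A=36 F=29 D=15 E=14 C=12
Assign: G→slot 1, B skipped, A→slot 3, F→slot 2, D skipped, E skipped, C→slot 4.
Slots: [1:G] [2:F] [3:A] [4:C]
Profit = 57 + 29 + 36 + 12 = 134

134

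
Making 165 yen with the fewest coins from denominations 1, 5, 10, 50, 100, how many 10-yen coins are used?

165 − 1×100→65 − 1×50→15 − 1×10→5 − 1×5→0
Count of 10: 1

1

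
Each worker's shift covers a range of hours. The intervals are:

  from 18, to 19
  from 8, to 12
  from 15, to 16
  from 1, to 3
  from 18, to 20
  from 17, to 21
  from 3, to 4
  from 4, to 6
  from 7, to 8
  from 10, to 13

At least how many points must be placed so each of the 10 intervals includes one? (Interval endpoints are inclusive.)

Sorted: [1,3] [3,4] [4,6] [7,8] [8,12] [10,13] [15,16] [18,19] [18,20] [17,21]
{[1,3],[3,4]} hit by 3; {[4,6]} hit by 6; {[7,8],[8,12]} hit by 8; {[10,13]} hit by 13; {[15,16]} hit by 16; {[18,19],[18,20],[17,21]} hit by 19.
Points: 3, 6, 8, 13, 16, 19 (6 total).

6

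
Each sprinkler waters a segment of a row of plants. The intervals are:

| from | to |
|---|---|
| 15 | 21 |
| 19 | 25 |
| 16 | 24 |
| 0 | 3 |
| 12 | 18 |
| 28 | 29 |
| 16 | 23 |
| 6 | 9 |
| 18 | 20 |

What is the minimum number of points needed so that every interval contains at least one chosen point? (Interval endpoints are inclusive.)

5

By right end: [0,3]  [6,9]  [12,18]  [18,20]  [15,21]  [16,23]  [16,24]  [19,25]  [28,29]
[0,3] uncovered → point at 3; [6,9] uncovered → point at 9; [12,18] uncovered → point at 18; [19,25] uncovered → point at 25; [28,29] uncovered → point at 29.
Points: 3, 9, 18, 25, 29 (5 total).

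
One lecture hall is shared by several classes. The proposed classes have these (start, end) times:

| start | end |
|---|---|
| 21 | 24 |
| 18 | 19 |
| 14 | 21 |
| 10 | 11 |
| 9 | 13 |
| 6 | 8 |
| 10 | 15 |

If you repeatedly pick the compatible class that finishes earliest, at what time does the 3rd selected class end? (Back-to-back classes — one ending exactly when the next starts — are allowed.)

Greedy by earliest finish: after sorting by end time, pick each interval compatible with the last pick.
By end time: (6,8), (10,11), (9,13), (10,15), (18,19), (14,21), (21,24).
Pick (6,8); next start ≥ 8 → (10,11); next start ≥ 11 → (18,19); next start ≥ 19 → (21,24).
Selected: (6,8) (10,11) (18,19) (21,24)

19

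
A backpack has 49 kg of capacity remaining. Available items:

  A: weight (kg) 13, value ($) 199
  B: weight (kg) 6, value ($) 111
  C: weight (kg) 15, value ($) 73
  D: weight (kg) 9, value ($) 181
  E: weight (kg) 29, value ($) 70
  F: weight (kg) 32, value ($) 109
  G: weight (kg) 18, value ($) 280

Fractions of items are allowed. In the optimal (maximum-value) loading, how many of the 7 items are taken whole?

4

Greedy by value/weight ratio, highest first.
Ratios (sorted): D 20.11, B 18.50, G 15.56, A 15.31, C 4.87, F 3.41, E 2.41
take D (9 @ 181); take B (6 @ 111); take G (18 @ 280); take A (13 @ 199); take 3/15 of C → 14.60. Capacity used 49/49.
4 item(s) taken whole; one partial (take 3/15 of C).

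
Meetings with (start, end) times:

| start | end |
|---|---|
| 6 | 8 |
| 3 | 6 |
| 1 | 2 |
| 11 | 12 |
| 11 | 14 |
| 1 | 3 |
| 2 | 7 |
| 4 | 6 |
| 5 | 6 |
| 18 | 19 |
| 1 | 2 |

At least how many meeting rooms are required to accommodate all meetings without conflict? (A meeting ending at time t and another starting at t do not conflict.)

4

starts: [1, 1, 1, 2, 3, 4, 5, 6, 11, 11, 18]
ends:   [2, 2, 3, 6, 6, 6, 7, 8, 12, 14, 19]
s1→1 s1→2 s1→3 e2→2 e2→1 s2→2 e3→1 s3→2 s4→3 s5→4  — peak 4.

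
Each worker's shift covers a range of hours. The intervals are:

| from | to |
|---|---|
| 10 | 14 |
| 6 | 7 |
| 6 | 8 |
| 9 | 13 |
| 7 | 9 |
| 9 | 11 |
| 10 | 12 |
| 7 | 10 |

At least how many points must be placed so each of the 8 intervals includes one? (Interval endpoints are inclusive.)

Process intervals by earliest right end; each time one isn't hit yet, stab at its right endpoint.
Sorted: [6,7] [6,8] [7,9] [7,10] [9,11] [10,12] [9,13] [10,14]
{[6,7],[6,8],[7,9],[7,10]} hit by 7; {[9,11],[10,12],[9,13],[10,14]} hit by 11.
Points: 7, 11 (2 total).

2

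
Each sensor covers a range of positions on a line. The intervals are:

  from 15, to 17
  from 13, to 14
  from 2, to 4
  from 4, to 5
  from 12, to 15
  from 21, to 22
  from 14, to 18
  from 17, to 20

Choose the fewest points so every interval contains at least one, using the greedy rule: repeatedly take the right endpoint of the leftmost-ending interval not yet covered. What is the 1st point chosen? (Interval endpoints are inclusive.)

4

Process intervals by earliest right end; each time one isn't hit yet, stab at its right endpoint.
Sorted: [2,4] [4,5] [13,14] [12,15] [15,17] [14,18] [17,20] [21,22]
{[2,4],[4,5]} hit by 4; {[13,14],[12,15]} hit by 14; {[15,17],[14,18],[17,20]} hit by 17; {[21,22]} hit by 22.
Points: 4, 14, 17, 22 (4 total).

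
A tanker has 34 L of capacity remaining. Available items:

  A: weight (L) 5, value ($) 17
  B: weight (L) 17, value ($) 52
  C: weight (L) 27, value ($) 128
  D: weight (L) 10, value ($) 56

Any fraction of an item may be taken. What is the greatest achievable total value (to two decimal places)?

Ratios (sorted): D 5.60, C 4.74, A 3.40, B 3.06
take D (10 @ 56); take 24/27 of C → 113.78. Capacity used 34/34.
Total value = 169.78

169.78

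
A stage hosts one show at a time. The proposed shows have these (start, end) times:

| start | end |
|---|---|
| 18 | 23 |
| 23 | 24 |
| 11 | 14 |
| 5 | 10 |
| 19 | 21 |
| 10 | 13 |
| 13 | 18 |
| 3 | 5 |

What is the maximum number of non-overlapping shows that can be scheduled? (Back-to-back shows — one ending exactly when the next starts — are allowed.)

Sort by end time and greedily take each interval whose start is ≥ the last chosen end.
By end time: (3,5), (5,10), (10,13), (11,14), (13,18), (19,21), (18,23), (23,24).
Pick (3,5); next start ≥ 5 → (5,10); next start ≥ 10 → (10,13); next start ≥ 13 → (13,18); next start ≥ 18 → (19,21); next start ≥ 21 → (23,24).
Selected 6 shows.

6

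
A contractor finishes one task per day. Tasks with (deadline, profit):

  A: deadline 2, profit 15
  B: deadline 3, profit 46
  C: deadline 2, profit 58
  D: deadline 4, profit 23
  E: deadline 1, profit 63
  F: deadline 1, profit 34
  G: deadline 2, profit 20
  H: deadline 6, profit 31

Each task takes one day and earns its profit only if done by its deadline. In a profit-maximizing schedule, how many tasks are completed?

Take jobs in profit order; each goes to the latest open slot no later than its deadline.
Profit order: E=63 C=58 B=46 F=34 H=31 D=23 G=20 A=15
Assign: E→slot 1, C→slot 2, B→slot 3, F skipped, H→slot 6, D→slot 4, G skipped, A skipped.
Slots: [1:E] [2:C] [3:B] [4:D] [6:H]
5 of 8 scheduled.

5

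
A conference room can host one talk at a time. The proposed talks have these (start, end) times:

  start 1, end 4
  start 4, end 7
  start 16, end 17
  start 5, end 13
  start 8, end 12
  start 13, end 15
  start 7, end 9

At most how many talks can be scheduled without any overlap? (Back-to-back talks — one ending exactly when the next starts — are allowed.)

Greedy by earliest finish: after sorting by end time, pick each interval compatible with the last pick.
By end time: (1,4), (4,7), (7,9), (8,12), (5,13), (13,15), (16,17).
Pick (1,4); next start ≥ 4 → (4,7); next start ≥ 7 → (7,9); next start ≥ 9 → (13,15); next start ≥ 15 → (16,17).
Selected 5 talks.

5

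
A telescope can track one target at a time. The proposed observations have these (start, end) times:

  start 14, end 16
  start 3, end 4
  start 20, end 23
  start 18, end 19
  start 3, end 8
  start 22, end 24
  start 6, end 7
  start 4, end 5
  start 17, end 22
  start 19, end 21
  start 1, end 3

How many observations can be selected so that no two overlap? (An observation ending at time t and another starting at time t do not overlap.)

8

Sorted by end: (1,3)  (3,4)  (4,5)  (6,7)  (3,8)  (14,16)  (18,19)  (19,21)  (17,22)  (20,23)  (22,24)
take (1,3); take (3,4); take (4,5); take (6,7); skip (3,8); take (14,16); take (18,19); take (19,21); skip (17,22); take (22,24).
Selected 8 observations.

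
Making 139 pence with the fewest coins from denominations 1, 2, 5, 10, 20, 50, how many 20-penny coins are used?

Use the largest denomination that fits, subtract, and repeat.
139 = 2×50 + 1×20 + 1×10 + 1×5 + 2×2
Count of 20: 1

1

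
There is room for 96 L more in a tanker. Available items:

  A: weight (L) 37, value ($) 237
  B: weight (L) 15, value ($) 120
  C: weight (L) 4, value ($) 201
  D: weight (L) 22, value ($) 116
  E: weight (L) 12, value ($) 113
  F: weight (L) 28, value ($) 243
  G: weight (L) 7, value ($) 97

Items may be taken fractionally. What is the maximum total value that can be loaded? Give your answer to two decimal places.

966.16

Sort by value per unit weight and fill in that order.
Order: C (201/4=50.25) > G (97/7=13.86) > E (113/12=9.42) > F (243/28=8.68) > B (120/15=8.00) > A (237/37=6.41) > D (116/22=5.27)
Fill: take C (4 @ 201) → take G (7 @ 97) → take E (12 @ 113) → take F (28 @ 243) → take B (15 @ 120) → take 30/37 of A → 192.16; 96/96 used.
Total value = 966.16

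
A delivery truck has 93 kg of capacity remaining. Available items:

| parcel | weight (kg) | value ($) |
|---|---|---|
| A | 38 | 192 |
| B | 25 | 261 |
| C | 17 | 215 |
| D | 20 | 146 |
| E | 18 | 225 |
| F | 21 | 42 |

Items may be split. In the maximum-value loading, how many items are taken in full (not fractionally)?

4

Order: C (215/17=12.65) > E (225/18=12.50) > B (261/25=10.44) > D (146/20=7.30) > A (192/38=5.05) > F (42/21=2.00)
Fill: take C (17 @ 215) → take E (18 @ 225) → take B (25 @ 261) → take D (20 @ 146) → take 13/38 of A → 65.68; 93/93 used.
4 item(s) taken whole; one partial (take 13/38 of A).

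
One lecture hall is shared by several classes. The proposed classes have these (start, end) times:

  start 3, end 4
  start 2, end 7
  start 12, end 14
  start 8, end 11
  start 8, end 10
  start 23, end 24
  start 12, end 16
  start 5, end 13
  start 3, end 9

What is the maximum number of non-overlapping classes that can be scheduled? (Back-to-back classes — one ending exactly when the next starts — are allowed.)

Sorted by end: (3,4)  (2,7)  (3,9)  (8,10)  (8,11)  (5,13)  (12,14)  (12,16)  (23,24)
take (3,4); skip (3,9); take (8,10); take (12,14); take (23,24).
Selected 4 classes.

4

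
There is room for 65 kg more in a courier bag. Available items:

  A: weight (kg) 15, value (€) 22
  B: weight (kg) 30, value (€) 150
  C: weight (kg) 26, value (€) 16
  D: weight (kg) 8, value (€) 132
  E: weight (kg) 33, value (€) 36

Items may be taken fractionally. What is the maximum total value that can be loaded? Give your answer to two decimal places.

317.09

Greedy by value/weight ratio, highest first.
Order: D (132/8=16.50) > B (150/30=5.00) > A (22/15=1.47) > E (36/33=1.09) > C (16/26=0.62)
Fill: take D (8 @ 132) → take B (30 @ 150) → take A (15 @ 22) → take 12/33 of E → 13.09; 65/65 used.
Total value = 317.09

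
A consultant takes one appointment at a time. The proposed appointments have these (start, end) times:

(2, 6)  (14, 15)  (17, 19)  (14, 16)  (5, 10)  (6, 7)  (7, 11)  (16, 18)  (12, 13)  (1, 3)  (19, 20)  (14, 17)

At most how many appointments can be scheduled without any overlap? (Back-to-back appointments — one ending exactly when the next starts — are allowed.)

7

Greedy by earliest finish: after sorting by end time, pick each interval compatible with the last pick.
Sorted by end: (1,3)  (2,6)  (6,7)  (5,10)  (7,11)  (12,13)  (14,15)  (14,16)  (14,17)  (16,18)  (17,19)  (19,20)
take (1,3); take (6,7); take (7,11); take (12,13); take (14,15); take (16,18); take (19,20).
Selected 7 appointments.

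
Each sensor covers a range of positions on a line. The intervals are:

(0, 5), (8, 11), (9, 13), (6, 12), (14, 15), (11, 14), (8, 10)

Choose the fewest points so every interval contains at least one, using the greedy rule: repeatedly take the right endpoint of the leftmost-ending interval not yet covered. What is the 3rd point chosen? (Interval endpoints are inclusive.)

By right end: [0,5]  [8,10]  [8,11]  [6,12]  [9,13]  [11,14]  [14,15]
[0,5] uncovered → point at 5; [8,10] uncovered → point at 10; [11,14] uncovered → point at 14.
Points: 5, 10, 14 (3 total).

14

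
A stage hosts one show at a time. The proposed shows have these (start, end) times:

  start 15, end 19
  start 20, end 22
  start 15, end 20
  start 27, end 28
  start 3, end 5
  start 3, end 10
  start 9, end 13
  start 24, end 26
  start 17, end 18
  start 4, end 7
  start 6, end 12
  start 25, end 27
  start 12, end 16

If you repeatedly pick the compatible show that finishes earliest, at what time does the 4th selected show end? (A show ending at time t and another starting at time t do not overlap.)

18

Order by finish time; keep every interval that doesn't clash with the previous kept one.
By end time: (3,5), (4,7), (3,10), (6,12), (9,13), (12,16), (17,18), (15,19), (15,20), (20,22), (24,26), (25,27), (27,28).
Pick (3,5); next start ≥ 5 → (6,12); next start ≥ 12 → (12,16); next start ≥ 16 → (17,18); next start ≥ 18 → (20,22); next start ≥ 22 → (24,26); next start ≥ 26 → (27,28).
Selected: (3,5) (6,12) (12,16) (17,18) (20,22) (24,26) (27,28)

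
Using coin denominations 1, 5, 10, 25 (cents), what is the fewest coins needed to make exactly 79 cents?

7

79 = 3×25 + 4×1
Total coins = 3 + 4 = 7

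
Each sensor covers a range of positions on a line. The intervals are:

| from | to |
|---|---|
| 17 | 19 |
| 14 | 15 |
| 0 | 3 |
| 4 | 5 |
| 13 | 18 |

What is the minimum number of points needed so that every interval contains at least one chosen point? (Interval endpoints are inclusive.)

4

Process intervals by earliest right end; each time one isn't hit yet, stab at its right endpoint.
By right end: [0,3]  [4,5]  [14,15]  [13,18]  [17,19]
[0,3] uncovered → point at 3; [4,5] uncovered → point at 5; [14,15] uncovered → point at 15; [17,19] uncovered → point at 19.
Points: 3, 5, 15, 19 (4 total).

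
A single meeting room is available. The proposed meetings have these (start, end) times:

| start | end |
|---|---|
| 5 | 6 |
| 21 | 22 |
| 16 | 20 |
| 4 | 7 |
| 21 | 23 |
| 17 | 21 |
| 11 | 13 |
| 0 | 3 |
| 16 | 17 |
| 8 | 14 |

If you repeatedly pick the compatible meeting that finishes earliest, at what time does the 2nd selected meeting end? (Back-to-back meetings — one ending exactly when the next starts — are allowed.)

Sort by end time and greedily take each interval whose start is ≥ the last chosen end.
Sorted by end: (0,3)  (5,6)  (4,7)  (11,13)  (8,14)  (16,17)  (16,20)  (17,21)  (21,22)  (21,23)
take (0,3); take (5,6); take (11,13); skip (8,14); take (16,17); take (17,21); take (21,22).
Selected: (0,3) (5,6) (11,13) (16,17) (17,21) (21,22)

6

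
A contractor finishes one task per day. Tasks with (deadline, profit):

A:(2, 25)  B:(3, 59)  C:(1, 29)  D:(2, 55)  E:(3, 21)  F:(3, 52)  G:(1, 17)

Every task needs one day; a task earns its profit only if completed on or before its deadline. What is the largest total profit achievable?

166

Sort by profit descending; place each in the latest free slot ≤ its deadline.
Profit order: B=59 D=55 F=52 C=29 A=25 E=21 G=17
Assign: B→slot 3, D→slot 2, F→slot 1, C skipped, A skipped, E skipped, G skipped.
Slots: [1:F] [2:D] [3:B]
Profit = 52 + 55 + 59 = 166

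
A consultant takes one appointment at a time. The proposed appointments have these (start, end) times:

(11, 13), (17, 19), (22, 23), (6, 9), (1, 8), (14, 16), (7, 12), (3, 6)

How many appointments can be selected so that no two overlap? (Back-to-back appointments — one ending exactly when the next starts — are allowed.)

6

Order by finish time; keep every interval that doesn't clash with the previous kept one.
By end time: (3,6), (1,8), (6,9), (7,12), (11,13), (14,16), (17,19), (22,23).
Pick (3,6); next start ≥ 6 → (6,9); next start ≥ 9 → (11,13); next start ≥ 13 → (14,16); next start ≥ 16 → (17,19); next start ≥ 19 → (22,23).
Selected 6 appointments.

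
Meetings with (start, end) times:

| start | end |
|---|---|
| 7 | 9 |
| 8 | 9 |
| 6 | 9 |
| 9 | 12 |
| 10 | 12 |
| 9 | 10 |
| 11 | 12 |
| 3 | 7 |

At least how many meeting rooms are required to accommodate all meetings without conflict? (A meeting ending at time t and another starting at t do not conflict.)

3

The answer is the maximum number of intervals overlapping at any instant.
Events (time:±→running): 3:+→1 6:+→2 7:-→1 7:+→2 8:+→3 … peak 3.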